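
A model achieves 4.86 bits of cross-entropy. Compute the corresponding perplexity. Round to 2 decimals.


Perplexity formula: PP = 2^H
H = 4.86
PP = 2^4.86
Decompose: 2^4.86 = 2^4 * 2^0.86
2^4 = 16, 2^0.86 ~ 1.8150383
PP ~ 16 * 1.8150383 = 29.0406128
Rounded to 2 decimals: 29.04

29.04


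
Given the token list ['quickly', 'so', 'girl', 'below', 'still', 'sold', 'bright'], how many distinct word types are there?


Listing all tokens and tracking unique types:
  Token 1: 'quickly' -> NEW (unique so far: 1)
  Token 2: 'so' -> NEW (unique so far: 2)
  Token 3: 'girl' -> NEW (unique so far: 3)
  Token 4: 'below' -> NEW (unique so far: 4)
  Token 5: 'still' -> NEW (unique so far: 5)
  Token 6: 'sold' -> NEW (unique so far: 6)
  Token 7: 'bright' -> NEW (unique so far: 7)
Unique types: ('below', 'bright', 'girl', 'quickly', 'so', 'sold', 'still')
Vocabulary size: 7

7


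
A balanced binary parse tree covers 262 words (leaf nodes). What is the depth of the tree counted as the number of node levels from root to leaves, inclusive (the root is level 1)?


In a balanced binary tree with n leaves the deepest leaf is ceil(log2(n)) edges below the root,
so counting node levels inclusive of root and leaves gives ceil(log2(n)) + 1 levels.
log2(262) = 8.0334
ceil(8.0334) = 9
levels = 9 + 1 = 10

10


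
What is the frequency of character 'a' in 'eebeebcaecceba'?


Scanning 'eebeebcaecceba' for 'a':
  Position 7: 'a' -> MATCH (count: 1)
  Position 13: 'a' -> MATCH (count: 2)
Total occurrences of 'a': 2

2


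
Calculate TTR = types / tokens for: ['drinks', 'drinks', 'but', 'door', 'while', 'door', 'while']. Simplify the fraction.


Tokens: 7
Unique types: ('but', 'door', 'drinks', 'while') = 4
TTR = 4/7
Already in lowest terms.

4/7


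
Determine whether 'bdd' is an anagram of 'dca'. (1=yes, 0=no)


Sort characters of 'bdd': 'bdd'
Sort characters of 'dca': 'acd'
Sorted forms differ -> they are NOT anagrams
Result: 0

0


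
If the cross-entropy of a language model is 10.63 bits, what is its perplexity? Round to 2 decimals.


Perplexity formula: PP = 2^H
H = 10.63
PP = 2^10.63
Decompose: 2^10.63 = 2^10 * 2^0.63
2^10 = 1024, 2^0.63 ~ 1.5475650
PP ~ 1024 * 1.5475650 = 1584.7065600
Rounded to 2 decimals: 1584.71

1584.71


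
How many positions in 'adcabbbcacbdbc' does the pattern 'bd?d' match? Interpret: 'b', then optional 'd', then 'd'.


Pattern: bd?d means 'b', then optional 'd', then 'd'.
Scanning 'adcabbbcacbdbc' position-by-position:
  Pos 0: window 'adc' -> no
  Pos 1: window 'dca' -> no
  Pos 2: window 'cab' -> no
  Pos 3: window 'abb' -> no
  Pos 4: window 'bbb' -> no
  Pos 5: window 'bbc' -> no
  Pos 6: window 'bca' -> no
  Pos 7: window 'cac' -> no
  Pos 8: window 'acb' -> no
  Pos 9: window 'cbd' -> no
  Pos 10: window 'bdb' -> MATCH
  Pos 11: window 'dbc' -> no
  Pos 12: window 'bc' -> no
  Pos 13: window 'c' -> no
Total matches: 1

1


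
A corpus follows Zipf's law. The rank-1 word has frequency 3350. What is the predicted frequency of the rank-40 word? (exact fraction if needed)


Zipf's law: freq(rank) = f1 / rank
f1 = 3350, rank = 40
freq = 3350 / 40
GCD(3350, 40) = 10
Simplified: 335/4

335/4


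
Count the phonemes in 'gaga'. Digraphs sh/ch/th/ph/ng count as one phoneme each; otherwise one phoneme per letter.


Parsing 'gaga' greedily, digraphs first:
  'g' -> consonant phoneme (phonemes so far: 1)
  'a' -> vowel phoneme (phonemes so far: 2)
  'g' -> consonant phoneme (phonemes so far: 3)
  'a' -> vowel phoneme (phonemes so far: 4)
Total phonemes: 4

4


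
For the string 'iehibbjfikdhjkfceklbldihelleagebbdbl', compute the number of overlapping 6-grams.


String 'iehibbjfikdhjkfceklbldihelleagebbdbl' has length L = 36.
Number of overlapping n-grams = L - n + 1
Substituting: 36 - 6 + 1 = 31

31


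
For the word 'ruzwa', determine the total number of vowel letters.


Scanning each character of 'ruzwa':
  Position 1: 'r' -> consonant (running count: 0)
  Position 2: 'u' -> vowel (running count: 1)
  Position 3: 'z' -> consonant (running count: 1)
  Position 4: 'w' -> consonant (running count: 1)
  Position 5: 'a' -> vowel (running count: 2)
Total vowels: 2

2


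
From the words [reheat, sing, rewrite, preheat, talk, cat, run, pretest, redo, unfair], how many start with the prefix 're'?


Checking each word for prefix 're':
  'reheat' -> YES, starts with 're' (count: 1)
  'sing' -> no (count: 1)
  'rewrite' -> YES, starts with 're' (count: 2)
  'preheat' -> no (count: 2)
  'talk' -> no (count: 2)
  'cat' -> no (count: 2)
  'run' -> no (count: 2)
  'pretest' -> no (count: 2)
  'redo' -> YES, starts with 're' (count: 3)
  'unfair' -> no (count: 3)
Total with prefix 're': 3

3


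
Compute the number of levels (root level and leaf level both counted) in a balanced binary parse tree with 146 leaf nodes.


In a balanced binary tree with n leaves the deepest leaf is ceil(log2(n)) edges below the root,
so counting node levels inclusive of root and leaves gives ceil(log2(n)) + 1 levels.
log2(146) = 7.1898
ceil(7.1898) = 8
levels = 8 + 1 = 9

9


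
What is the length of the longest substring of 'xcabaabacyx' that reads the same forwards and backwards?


Scanning 'xcabaabacyx' for palindromic substrings.
Substring at positions 1-8: 'cabaabac'.
Check: reverse('cabaabac') = 'cabaabac' -> palindrome confirmed.
Neighbouring characters ('x' / 'y') break symmetry, so it cannot extend further.
No longer palindromic substring exists; longest length = 8

8


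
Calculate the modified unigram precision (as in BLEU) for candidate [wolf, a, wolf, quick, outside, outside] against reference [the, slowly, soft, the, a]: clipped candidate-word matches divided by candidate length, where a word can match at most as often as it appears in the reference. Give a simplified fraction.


Reference word counts: {'a': 1, 'slowly': 1, 'soft': 1, 'the': 2}
Checking each candidate word (with clipping):
  'wolf' -> not in reference -> no match (matches: 0)
  'a' -> in reference (ref count 1, used 1/1) -> match (matches: 1)
  'wolf' -> not in reference -> no match (matches: 1)
  'quick' -> not in reference -> no match (matches: 1)
  'outside' -> not in reference -> no match (matches: 1)
  'outside' -> not in reference -> no match (matches: 1)
Clipped matches: 1, Candidate length: 6
Precision = 1/6

1/6


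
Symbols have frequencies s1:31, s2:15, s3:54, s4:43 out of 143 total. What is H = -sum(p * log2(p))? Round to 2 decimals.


Computing entropy H = -sum(p_i * log2(p_i)):
  s1: p = 31/143 = 0.2168, -p*log2(p) = 0.4782
  s2: p = 15/143 = 0.1049, -p*log2(p) = 0.3412
  s3: p = 54/143 = 0.3776, -p*log2(p) = 0.5306
  s4: p = 43/143 = 0.3007, -p*log2(p) = 0.5213
H = sum of terms = 1.8713
Rounded to 2 decimals: 1.87

1.87


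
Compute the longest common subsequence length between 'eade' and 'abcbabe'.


DP table for LCS of 'eade' and 'abcbabe':
       a  b  c  b  a  b  e
    0  0  0  0  0  0  0  0
  e 0  0  0  0  0  0  0  1
  a 0  1  1  1  1  1  1  1
  d 0  1  1  1  1  1  1  1
  e 0  1  1  1  1  1  1  2
LCS: 'ae'
LCS length = 2

2


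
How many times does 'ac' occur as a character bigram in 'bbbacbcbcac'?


Scanning 'bbbacbcbcac' for bigram 'ac':
  Position 0: 'bb' -> no
  Position 1: 'bb' -> no
  Position 2: 'ba' -> no
  Position 3: 'ac' -> MATCH
  Position 4: 'cb' -> no
  Position 5: 'bc' -> no
  Position 6: 'cb' -> no
  Position 7: 'bc' -> no
  Position 8: 'ca' -> no
  Position 9: 'ac' -> MATCH
Total matches: 2

2


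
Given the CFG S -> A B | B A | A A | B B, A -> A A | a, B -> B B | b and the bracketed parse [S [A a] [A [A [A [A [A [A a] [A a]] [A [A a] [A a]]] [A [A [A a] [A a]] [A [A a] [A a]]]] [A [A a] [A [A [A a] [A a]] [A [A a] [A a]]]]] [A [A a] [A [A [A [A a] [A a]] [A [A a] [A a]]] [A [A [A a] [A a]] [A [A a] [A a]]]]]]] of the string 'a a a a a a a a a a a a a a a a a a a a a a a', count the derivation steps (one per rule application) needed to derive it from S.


Every bracketed nonterminal node [X ...] in the tree is produced by exactly one rule application.
Reading the tree off as a leftmost derivation:
  Step 1: S  =>  A A   (applied S -> A A)
  Step 2: A A  =>  a A   (applied A -> a)
  Step 3: a A  =>  a A A   (applied A -> A A)
  Step 4: a A A  =>  a A A A   (applied A -> A A)
  Step 5: a A A A  =>  a A A A A   (applied A -> A A)
  Step 6: a A A A A  =>  a A A A A A   (applied A -> A A)
  Step 7: a A A A A A  =>  a A A A A A A   (applied A -> A A)
  Step 8: a A A A A A A  =>  a a A A A A A   (applied A -> a)
  Step 9: a a A A A A A  =>  a a a A A A A   (applied A -> a)
  Step 10: a a a A A A A  =>  a a a A A A A A   (applied A -> A A)
  Step 11: a a a A A A A A  =>  a a a a A A A A   (applied A -> a)
  Step 12: a a a a A A A A  =>  a a a a a A A A   (applied A -> a)
  Step 13: a a a a a A A A  =>  a a a a a A A A A   (applied A -> A A)
  Step 14: a a a a a A A A A  =>  a a a a a A A A A A   (applied A -> A A)
  Step 15: a a a a a A A A A A  =>  a a a a a a A A A A   (applied A -> a)
  Step 16: a a a a a a A A A A  =>  a a a a a a a A A A   (applied A -> a)
  Step 17: a a a a a a a A A A  =>  a a a a a a a A A A A   (applied A -> A A)
  Step 18: a a a a a a a A A A A  =>  a a a a a a a a A A A   (applied A -> a)
  Step 19: a a a a a a a a A A A  =>  a a a a a a a a a A A   (applied A -> a)
  Step 20: a a a a a a a a a A A  =>  a a a a a a a a a A A A   (applied A -> A A)
  Step 21: a a a a a a a a a A A A  =>  a a a a a a a a a a A A   (applied A -> a)
  Step 22: a a a a a a a a a a A A  =>  a a a a a a a a a a A A A   (applied A -> A A)
  Step 23: a a a a a a a a a a A A A  =>  a a a a a a a a a a A A A A   (applied A -> A A)
  Step 24: a a a a a a a a a a A A A A  =>  a a a a a a a a a a a A A A   (applied A -> a)
  Step 25: a a a a a a a a a a a A A A  =>  a a a a a a a a a a a a A A   (applied A -> a)
  Step 26: a a a a a a a a a a a a A A  =>  a a a a a a a a a a a a A A A   (applied A -> A A)
  Step 27: a a a a a a a a a a a a A A A  =>  a a a a a a a a a a a a a A A   (applied A -> a)
  Step 28: a a a a a a a a a a a a a A A  =>  a a a a a a a a a a a a a a A   (applied A -> a)
  Step 29: a a a a a a a a a a a a a a A  =>  a a a a a a a a a a a a a a A A   (applied A -> A A)
  Step 30: a a a a a a a a a a a a a a A A  =>  a a a a a a a a a a a a a a a A   (applied A -> a)
  Step 31: a a a a a a a a a a a a a a a A  =>  a a a a a a a a a a a a a a a A A   (applied A -> A A)
  Step 32: a a a a a a a a a a a a a a a A A  =>  a a a a a a a a a a a a a a a A A A   (applied A -> A A)
  Step 33: a a a a a a a a a a a a a a a A A A  =>  a a a a a a a a a a a a a a a A A A A   (applied A -> A A)
  Step 34: a a a a a a a a a a a a a a a A A A A  =>  a a a a a a a a a a a a a a a a A A A   (applied A -> a)
  Step 35: a a a a a a a a a a a a a a a a A A A  =>  a a a a a a a a a a a a a a a a a A A   (applied A -> a)
  Step 36: a a a a a a a a a a a a a a a a a A A  =>  a a a a a a a a a a a a a a a a a A A A   (applied A -> A A)
  Step 37: a a a a a a a a a a a a a a a a a A A A  =>  a a a a a a a a a a a a a a a a a a A A   (applied A -> a)
  Step 38: a a a a a a a a a a a a a a a a a a A A  =>  a a a a a a a a a a a a a a a a a a a A   (applied A -> a)
  Step 39: a a a a a a a a a a a a a a a a a a a A  =>  a a a a a a a a a a a a a a a a a a a A A   (applied A -> A A)
  Step 40: a a a a a a a a a a a a a a a a a a a A A  =>  a a a a a a a a a a a a a a a a a a a A A A   (applied A -> A A)
  Step 41: a a a a a a a a a a a a a a a a a a a A A A  =>  a a a a a a a a a a a a a a a a a a a a A A   (applied A -> a)
  Step 42: a a a a a a a a a a a a a a a a a a a a A A  =>  a a a a a a a a a a a a a a a a a a a a a A   (applied A -> a)
  Step 43: a a a a a a a a a a a a a a a a a a a a a A  =>  a a a a a a a a a a a a a a a a a a a a a A A   (applied A -> A A)
  Step 44: a a a a a a a a a a a a a a a a a a a a a A A  =>  a a a a a a a a a a a a a a a a a a a a a a A   (applied A -> a)
  Step 45: a a a a a a a a a a a a a a a a a a a a a a A  =>  a a a a a a a a a a a a a a a a a a a a a a a   (applied A -> a)
Final yield: a a a a a a a a a a a a a a a a a a a a a a a
Total rewrite steps: 45

45


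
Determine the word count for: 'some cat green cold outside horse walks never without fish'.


Counting words by splitting on spaces:
  Word 1: 'some'
  Word 2: 'cat'
  Word 3: 'green'
  Word 4: 'cold'
  Word 5: 'outside'
  Word 6: 'horse'
  Word 7: 'walks'
  Word 8: 'never'
  Word 9: 'without'
  Word 10: 'fish'
Total words: 10

10


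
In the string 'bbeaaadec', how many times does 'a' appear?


Scanning 'bbeaaadec' for 'a':
  Position 3: 'a' -> MATCH (count: 1)
  Position 4: 'a' -> MATCH (count: 2)
  Position 5: 'a' -> MATCH (count: 3)
Total occurrences of 'a': 3

3


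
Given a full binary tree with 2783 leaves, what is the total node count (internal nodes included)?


Leaf nodes (terminals): 2783
Internal nodes = n - 1 = 2783 - 1 = 2782
Total = leaves + internal = 2783 + 2782 = 5565

5565


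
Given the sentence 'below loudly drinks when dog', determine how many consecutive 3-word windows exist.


Word trigrams from [5] words:
  Trigram 1: (below loudly drinks)
  Trigram 2: (loudly drinks when)
  Trigram 3: (drinks when dog)
Total word trigrams: 5 - 2 = 3

3


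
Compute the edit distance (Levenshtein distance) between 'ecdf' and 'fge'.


Building DP table for s1='ecdf' (len 4) and s2='fge' (len 3):
       f  g  e
    0  1  2  3
  e 1  1  2  2
  c 2  2  2  3
  d 3  3  3  3
  f 4  3  4  4
Edit distance = dp[4][3] = 4

4


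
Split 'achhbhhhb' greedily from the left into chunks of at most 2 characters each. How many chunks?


'achhbhhhb' has 9 characters.
Chunking with max size 2:
  Chunk 1: 'ac' (positions 0-1)
  Chunk 2: 'hh' (positions 2-3)
  Chunk 3: 'bh' (positions 4-5)
  Chunk 4: 'hh' (positions 6-7)
  Chunk 5: 'b' (positions 8-8)
Total chunks: ceil(9 / 2) = 5

5


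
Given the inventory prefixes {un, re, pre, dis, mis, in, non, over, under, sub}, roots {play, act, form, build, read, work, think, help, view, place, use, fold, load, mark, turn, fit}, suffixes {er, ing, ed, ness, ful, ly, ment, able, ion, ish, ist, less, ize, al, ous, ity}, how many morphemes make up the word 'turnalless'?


Segmenting 'turnalless' against the inventory:
  'turn' -> root (morpheme 1)
  'al' -> suffix (morpheme 2)
  'less' -> suffix (morpheme 3)
Total morphemes: 3

3


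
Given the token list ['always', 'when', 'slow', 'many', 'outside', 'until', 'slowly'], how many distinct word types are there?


Listing all tokens and tracking unique types:
  Token 1: 'always' -> NEW (unique so far: 1)
  Token 2: 'when' -> NEW (unique so far: 2)
  Token 3: 'slow' -> NEW (unique so far: 3)
  Token 4: 'many' -> NEW (unique so far: 4)
  Token 5: 'outside' -> NEW (unique so far: 5)
  Token 6: 'until' -> NEW (unique so far: 6)
  Token 7: 'slowly' -> NEW (unique so far: 7)
Unique types: ('always', 'many', 'outside', 'slow', 'slowly', 'until', 'when')
Vocabulary size: 7

7


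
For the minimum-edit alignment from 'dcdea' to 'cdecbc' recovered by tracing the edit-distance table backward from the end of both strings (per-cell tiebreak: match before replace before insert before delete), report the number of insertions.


Edit distance = 4. Backtracking from cell (5, 6) with preference match > replace > insert > delete,
then listing the resulting alignment 'dcdea' -> 'cdecbc' left to right:
  Step 1: delete 'd'
  Step 2: keep 'c'
  Step 3: keep 'd'
  Step 4: keep 'e'
  Step 5: insert 'c' [insertion #1]
  Step 6: insert 'b' [insertion #2]
  Step 7: replace a->c
Total insertions: 2

2


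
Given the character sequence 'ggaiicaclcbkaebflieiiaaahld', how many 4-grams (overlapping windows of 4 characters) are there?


String 'ggaiicaclcbkaebflieiiaaahld' has length L = 27.
Number of overlapping n-grams = L - n + 1
Substituting: 27 - 4 + 1 = 24

24


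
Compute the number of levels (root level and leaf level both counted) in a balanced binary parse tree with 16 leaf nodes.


In a balanced binary tree with n leaves the deepest leaf is ceil(log2(n)) edges below the root,
so counting node levels inclusive of root and leaves gives ceil(log2(n)) + 1 levels.
log2(16) = 4.0000
ceil(4.0000) = 4
levels = 4 + 1 = 5

5


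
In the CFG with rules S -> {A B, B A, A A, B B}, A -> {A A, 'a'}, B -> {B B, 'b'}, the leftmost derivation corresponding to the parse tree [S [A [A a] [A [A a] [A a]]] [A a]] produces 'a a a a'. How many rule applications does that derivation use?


Every bracketed nonterminal node [X ...] in the tree is produced by exactly one rule application.
Reading the tree off as a leftmost derivation:
  Step 1: S  =>  A A   (applied S -> A A)
  Step 2: A A  =>  A A A   (applied A -> A A)
  Step 3: A A A  =>  a A A   (applied A -> a)
  Step 4: a A A  =>  a A A A   (applied A -> A A)
  Step 5: a A A A  =>  a a A A   (applied A -> a)
  Step 6: a a A A  =>  a a a A   (applied A -> a)
  Step 7: a a a A  =>  a a a a   (applied A -> a)
Final yield: a a a a
Total rewrite steps: 7

7


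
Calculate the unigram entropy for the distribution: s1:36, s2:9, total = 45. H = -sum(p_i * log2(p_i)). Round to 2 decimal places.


Computing entropy H = -sum(p_i * log2(p_i)):
  s1: p = 36/45 = 0.8000, -p*log2(p) = 0.2575
  s2: p = 9/45 = 0.2000, -p*log2(p) = 0.4644
H = sum of terms = 0.7219
Rounded to 2 decimals: 0.72

0.72


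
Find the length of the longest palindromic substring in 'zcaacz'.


Scanning 'zcaacz' for palindromic substrings.
Substring at positions 0-5: 'zcaacz'.
Check: reverse('zcaacz') = 'zcaacz' -> palindrome confirmed.
No longer palindromic substring exists; longest length = 6

6


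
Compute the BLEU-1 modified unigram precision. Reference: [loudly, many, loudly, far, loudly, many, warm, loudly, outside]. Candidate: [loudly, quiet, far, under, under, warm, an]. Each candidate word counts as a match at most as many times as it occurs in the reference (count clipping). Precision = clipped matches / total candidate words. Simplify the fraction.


Reference word counts: {'far': 1, 'loudly': 4, 'many': 2, 'outside': 1, 'warm': 1}
Checking each candidate word (with clipping):
  'loudly' -> in reference (ref count 4, used 1/4) -> match (matches: 1)
  'quiet' -> not in reference -> no match (matches: 1)
  'far' -> in reference (ref count 1, used 1/1) -> match (matches: 2)
  'under' -> not in reference -> no match (matches: 2)
  'under' -> not in reference -> no match (matches: 2)
  'warm' -> in reference (ref count 1, used 1/1) -> match (matches: 3)
  'an' -> not in reference -> no match (matches: 3)
Clipped matches: 3, Candidate length: 7
Precision = 3/7

3/7


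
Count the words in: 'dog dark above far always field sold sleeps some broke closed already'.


Counting words by splitting on spaces:
  Word 1: 'dog'
  Word 2: 'dark'
  Word 3: 'above'
  Word 4: 'far'
  Word 5: 'always'
  Word 6: 'field'
  Word 7: 'sold'
  Word 8: 'sleeps'
  Word 9: 'some'
  Word 10: 'broke'
  Word 11: 'closed'
  Word 12: 'already'
Total words: 12

12


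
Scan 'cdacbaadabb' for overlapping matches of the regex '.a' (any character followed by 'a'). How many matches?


Pattern: .a means any character followed by 'a'.
Scanning 'cdacbaadabb' position-by-position:
  Pos 0: window 'cd' -> no
  Pos 1: window 'da' -> MATCH
  Pos 2: window 'ac' -> no
  Pos 3: window 'cb' -> no
  Pos 4: window 'ba' -> MATCH
  Pos 5: window 'aa' -> MATCH
  Pos 6: window 'ad' -> no
  Pos 7: window 'da' -> MATCH
  Pos 8: window 'ab' -> no
  Pos 9: window 'bb' -> no
  Pos 10: window 'b' -> no
Total matches: 4

4


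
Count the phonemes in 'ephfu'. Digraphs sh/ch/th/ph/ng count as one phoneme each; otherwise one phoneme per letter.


Parsing 'ephfu' greedily, digraphs first:
  'e' -> vowel phoneme (phonemes so far: 1)
  'ph' -> digraph (1 consonant phoneme) (phonemes so far: 2)
  'f' -> consonant phoneme (phonemes so far: 3)
  'u' -> vowel phoneme (phonemes so far: 4)
Total phonemes: 4

4


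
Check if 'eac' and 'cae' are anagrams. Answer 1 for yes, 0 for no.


Sort characters of 'eac': 'ace'
Sort characters of 'cae': 'ace'
Sorted forms match -> they ARE anagrams
Result: 1

1


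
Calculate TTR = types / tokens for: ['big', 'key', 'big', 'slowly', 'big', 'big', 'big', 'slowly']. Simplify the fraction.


Tokens: 8
Unique types: ('big', 'key', 'slowly') = 3
TTR = 3/8
Already in lowest terms.

3/8


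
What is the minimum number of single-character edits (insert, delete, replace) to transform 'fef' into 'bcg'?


Building DP table for s1='fef' (len 3) and s2='bcg' (len 3):
       b  c  g
    0  1  2  3
  f 1  1  2  3
  e 2  2  2  3
  f 3  3  3  3
Edit distance = dp[3][3] = 3

3


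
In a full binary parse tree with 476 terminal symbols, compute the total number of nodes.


Leaf nodes (terminals): 476
Internal nodes = n - 1 = 476 - 1 = 475
Total = leaves + internal = 476 + 475 = 951

951


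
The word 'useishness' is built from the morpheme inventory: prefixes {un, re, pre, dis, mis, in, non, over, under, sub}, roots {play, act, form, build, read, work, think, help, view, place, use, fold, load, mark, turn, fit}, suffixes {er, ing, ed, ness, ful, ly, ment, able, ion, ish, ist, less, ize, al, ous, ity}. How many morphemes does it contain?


Segmenting 'useishness' against the inventory:
  'use' -> root (morpheme 1)
  'ish' -> suffix (morpheme 2)
  'ness' -> suffix (morpheme 3)
Total morphemes: 3

3


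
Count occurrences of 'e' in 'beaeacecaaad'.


Scanning 'beaeacecaaad' for 'e':
  Position 1: 'e' -> MATCH (count: 1)
  Position 3: 'e' -> MATCH (count: 2)
  Position 6: 'e' -> MATCH (count: 3)
Total occurrences of 'e': 3

3


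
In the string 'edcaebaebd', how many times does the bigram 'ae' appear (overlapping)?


Scanning 'edcaebaebd' for bigram 'ae':
  Position 0: 'ed' -> no
  Position 1: 'dc' -> no
  Position 2: 'ca' -> no
  Position 3: 'ae' -> MATCH
  Position 4: 'eb' -> no
  Position 5: 'ba' -> no
  Position 6: 'ae' -> MATCH
  Position 7: 'eb' -> no
  Position 8: 'bd' -> no
Total matches: 2

2


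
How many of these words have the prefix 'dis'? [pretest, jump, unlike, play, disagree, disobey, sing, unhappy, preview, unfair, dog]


Checking each word for prefix 'dis':
  'pretest' -> no (count: 0)
  'jump' -> no (count: 0)
  'unlike' -> no (count: 0)
  'play' -> no (count: 0)
  'disagree' -> YES, starts with 'dis' (count: 1)
  'disobey' -> YES, starts with 'dis' (count: 2)
  'sing' -> no (count: 2)
  'unhappy' -> no (count: 2)
  'preview' -> no (count: 2)
  'unfair' -> no (count: 2)
  'dog' -> no (count: 2)
Total with prefix 'dis': 2

2


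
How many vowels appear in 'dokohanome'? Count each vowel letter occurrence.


Scanning each character of 'dokohanome':
  Position 1: 'd' -> consonant (running count: 0)
  Position 2: 'o' -> vowel (running count: 1)
  Position 3: 'k' -> consonant (running count: 1)
  Position 4: 'o' -> vowel (running count: 2)
  Position 5: 'h' -> consonant (running count: 2)
  Position 6: 'a' -> vowel (running count: 3)
  Position 7: 'n' -> consonant (running count: 3)
  Position 8: 'o' -> vowel (running count: 4)
  Position 9: 'm' -> consonant (running count: 4)
  Position 10: 'e' -> vowel (running count: 5)
Total vowels: 5

5


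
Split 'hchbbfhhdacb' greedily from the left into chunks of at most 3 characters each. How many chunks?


'hchbbfhhdacb' has 12 characters.
Chunking with max size 3:
  Chunk 1: 'hch' (positions 0-2)
  Chunk 2: 'bbf' (positions 3-5)
  Chunk 3: 'hhd' (positions 6-8)
  Chunk 4: 'acb' (positions 9-11)
Total chunks: ceil(12 / 3) = 4

4


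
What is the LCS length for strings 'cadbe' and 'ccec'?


DP table for LCS of 'cadbe' and 'ccec':
       c  c  e  c
    0  0  0  0  0
  c 0  1  1  1  1
  a 0  1  1  1  1
  d 0  1  1  1  1
  b 0  1  1  1  1
  e 0  1  1  2  2
LCS: 'ce'
LCS length = 2

2


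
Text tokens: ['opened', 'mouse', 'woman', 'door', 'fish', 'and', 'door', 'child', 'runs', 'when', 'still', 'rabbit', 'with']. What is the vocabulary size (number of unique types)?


Listing all tokens and tracking unique types:
  Token 1: 'opened' -> NEW (unique so far: 1)
  Token 2: 'mouse' -> NEW (unique so far: 2)
  Token 3: 'woman' -> NEW (unique so far: 3)
  Token 4: 'door' -> NEW (unique so far: 4)
  Token 5: 'fish' -> NEW (unique so far: 5)
  Token 6: 'and' -> NEW (unique so far: 6)
  Token 7: 'door' -> duplicate (unique so far: 6)
  Token 8: 'child' -> NEW (unique so far: 7)
  Token 9: 'runs' -> NEW (unique so far: 8)
  Token 10: 'when' -> NEW (unique so far: 9)
  Token 11: 'still' -> NEW (unique so far: 10)
  Token 12: 'rabbit' -> NEW (unique so far: 11)
  Token 13: 'with' -> NEW (unique so far: 12)
Unique types: ('and', 'child', 'door', 'fish', 'mouse', 'opened', 'rabbit', 'runs', 'still', 'when', 'with', 'woman')
Vocabulary size: 12

12


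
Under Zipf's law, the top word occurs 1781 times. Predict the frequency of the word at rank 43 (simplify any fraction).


Zipf's law: freq(rank) = f1 / rank
f1 = 1781, rank = 43
freq = 1781 / 43
GCD(1781, 43) = 1
Simplified: 1781/43

1781/43


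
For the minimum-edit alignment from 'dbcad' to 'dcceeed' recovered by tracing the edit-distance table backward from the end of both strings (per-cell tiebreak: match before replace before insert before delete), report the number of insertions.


Edit distance = 4. Backtracking from cell (5, 7) with preference match > replace > insert > delete,
then listing the resulting alignment 'dbcad' -> 'dcceeed' left to right:
  Step 1: keep 'd'
  Step 2: replace b->c
  Step 3: keep 'c'
  Step 4: insert 'e' [insertion #1]
  Step 5: insert 'e' [insertion #2]
  Step 6: replace a->e
  Step 7: keep 'd'
Total insertions: 2

2


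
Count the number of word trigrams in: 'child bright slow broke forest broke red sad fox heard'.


Word trigrams from [10] words:
  Trigram 1: (child bright slow)
  Trigram 2: (bright slow broke)
  Trigram 3: (slow broke forest)
  Trigram 4: (broke forest broke)
  Trigram 5: (forest broke red)
  Trigram 6: (broke red sad)
  Trigram 7: (red sad fox)
  Trigram 8: (sad fox heard)
Total word trigrams: 10 - 2 = 8

8


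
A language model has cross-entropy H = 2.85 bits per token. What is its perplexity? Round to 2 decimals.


Perplexity formula: PP = 2^H
H = 2.85
PP = 2^2.85
Decompose: 2^2.85 = 2^2 * 2^0.85
2^2 = 4, 2^0.85 ~ 1.8025009
PP ~ 4 * 1.8025009 = 7.2100036
Rounded to 2 decimals: 7.21

7.21


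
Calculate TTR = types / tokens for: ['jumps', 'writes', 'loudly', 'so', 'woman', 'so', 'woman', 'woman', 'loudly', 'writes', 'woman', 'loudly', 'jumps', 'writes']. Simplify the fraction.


Tokens: 14
Unique types: ('jumps', 'loudly', 'so', 'woman', 'writes') = 5
TTR = 5/14
Already in lowest terms.

5/14


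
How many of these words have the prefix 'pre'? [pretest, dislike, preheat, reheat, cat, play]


Checking each word for prefix 'pre':
  'pretest' -> YES, starts with 'pre' (count: 1)
  'dislike' -> no (count: 1)
  'preheat' -> YES, starts with 'pre' (count: 2)
  'reheat' -> no (count: 2)
  'cat' -> no (count: 2)
  'play' -> no (count: 2)
Total with prefix 'pre': 2

2


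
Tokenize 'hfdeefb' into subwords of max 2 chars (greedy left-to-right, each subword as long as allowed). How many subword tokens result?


'hfdeefb' has 7 characters.
Chunking with max size 2:
  Chunk 1: 'hf' (positions 0-1)
  Chunk 2: 'de' (positions 2-3)
  Chunk 3: 'ef' (positions 4-5)
  Chunk 4: 'b' (positions 6-6)
Total chunks: ceil(7 / 2) = 4

4


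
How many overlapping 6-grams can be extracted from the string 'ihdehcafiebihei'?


String 'ihdehcafiebihei' has length L = 15.
Number of overlapping n-grams = L - n + 1
Substituting: 15 - 6 + 1 = 10

10


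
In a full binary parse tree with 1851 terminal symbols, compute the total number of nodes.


Leaf nodes (terminals): 1851
Internal nodes = n - 1 = 1851 - 1 = 1850
Total = leaves + internal = 1851 + 1850 = 3701

3701


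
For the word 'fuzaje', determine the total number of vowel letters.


Scanning each character of 'fuzaje':
  Position 1: 'f' -> consonant (running count: 0)
  Position 2: 'u' -> vowel (running count: 1)
  Position 3: 'z' -> consonant (running count: 1)
  Position 4: 'a' -> vowel (running count: 2)
  Position 5: 'j' -> consonant (running count: 2)
  Position 6: 'e' -> vowel (running count: 3)
Total vowels: 3

3


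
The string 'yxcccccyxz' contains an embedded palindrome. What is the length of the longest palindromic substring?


Scanning 'yxcccccyxz' for palindromic substrings.
Substring at positions 2-6: 'ccccc'.
Check: reverse('ccccc') = 'ccccc' -> palindrome confirmed.
Neighbouring characters ('x' / 'y') break symmetry, so it cannot extend further.
No longer palindromic substring exists; longest length = 5

5


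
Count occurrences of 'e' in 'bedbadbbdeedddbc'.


Scanning 'bedbadbbdeedddbc' for 'e':
  Position 1: 'e' -> MATCH (count: 1)
  Position 9: 'e' -> MATCH (count: 2)
  Position 10: 'e' -> MATCH (count: 3)
Total occurrences of 'e': 3

3


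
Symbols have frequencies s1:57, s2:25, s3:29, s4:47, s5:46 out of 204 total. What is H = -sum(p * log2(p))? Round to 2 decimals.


Computing entropy H = -sum(p_i * log2(p_i)):
  s1: p = 57/204 = 0.2794, -p*log2(p) = 0.5140
  s2: p = 25/204 = 0.1225, -p*log2(p) = 0.3711
  s3: p = 29/204 = 0.1422, -p*log2(p) = 0.4001
  s4: p = 47/204 = 0.2304, -p*log2(p) = 0.4879
  s5: p = 46/204 = 0.2255, -p*log2(p) = 0.4845
H = sum of terms = 2.2576
Rounded to 2 decimals: 2.26

2.26


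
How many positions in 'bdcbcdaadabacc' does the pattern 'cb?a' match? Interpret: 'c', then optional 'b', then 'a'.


Pattern: cb?a means 'c', then optional 'b', then 'a'.
Scanning 'bdcbcdaadabacc' position-by-position:
  Pos 0: window 'bdc' -> no
  Pos 1: window 'dcb' -> no
  Pos 2: window 'cbc' -> no
  Pos 3: window 'bcd' -> no
  Pos 4: window 'cda' -> no
  Pos 5: window 'daa' -> no
  Pos 6: window 'aad' -> no
  Pos 7: window 'ada' -> no
  Pos 8: window 'dab' -> no
  Pos 9: window 'aba' -> no
  Pos 10: window 'bac' -> no
  Pos 11: window 'acc' -> no
  Pos 12: window 'cc' -> no
  Pos 13: window 'c' -> no
Total matches: 0

0


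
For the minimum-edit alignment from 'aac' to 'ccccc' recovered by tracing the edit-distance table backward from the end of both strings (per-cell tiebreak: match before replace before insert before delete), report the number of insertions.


Edit distance = 4. Backtracking from cell (3, 5) with preference match > replace > insert > delete,
then listing the resulting alignment 'aac' -> 'ccccc' left to right:
  Step 1: insert 'c' [insertion #1]
  Step 2: insert 'c' [insertion #2]
  Step 3: replace a->c
  Step 4: replace a->c
  Step 5: keep 'c'
Total insertions: 2

2


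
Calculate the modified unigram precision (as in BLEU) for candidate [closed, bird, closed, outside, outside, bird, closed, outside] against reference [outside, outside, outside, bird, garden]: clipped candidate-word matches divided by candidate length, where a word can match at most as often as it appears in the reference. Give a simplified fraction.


Reference word counts: {'bird': 1, 'garden': 1, 'outside': 3}
Checking each candidate word (with clipping):
  'closed' -> not in reference -> no match (matches: 0)
  'bird' -> in reference (ref count 1, used 1/1) -> match (matches: 1)
  'closed' -> not in reference -> no match (matches: 1)
  'outside' -> in reference (ref count 3, used 1/3) -> match (matches: 2)
  'outside' -> in reference (ref count 3, used 2/3) -> match (matches: 3)
  'bird' -> ref count 1 already used up (1/1) -> clipped, no match (matches: 3)
  'closed' -> not in reference -> no match (matches: 3)
  'outside' -> in reference (ref count 3, used 3/3) -> match (matches: 4)
Clipped matches: 4, Candidate length: 8
Precision = 4/8 = 1/2

1/2


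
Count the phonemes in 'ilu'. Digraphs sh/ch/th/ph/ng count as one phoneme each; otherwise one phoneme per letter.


Parsing 'ilu' greedily, digraphs first:
  'i' -> vowel phoneme (phonemes so far: 1)
  'l' -> consonant phoneme (phonemes so far: 2)
  'u' -> vowel phoneme (phonemes so far: 3)
Total phonemes: 3

3


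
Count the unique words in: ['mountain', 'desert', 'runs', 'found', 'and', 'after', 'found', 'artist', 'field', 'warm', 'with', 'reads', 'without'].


Listing all tokens and tracking unique types:
  Token 1: 'mountain' -> NEW (unique so far: 1)
  Token 2: 'desert' -> NEW (unique so far: 2)
  Token 3: 'runs' -> NEW (unique so far: 3)
  Token 4: 'found' -> NEW (unique so far: 4)
  Token 5: 'and' -> NEW (unique so far: 5)
  Token 6: 'after' -> NEW (unique so far: 6)
  Token 7: 'found' -> duplicate (unique so far: 6)
  Token 8: 'artist' -> NEW (unique so far: 7)
  Token 9: 'field' -> NEW (unique so far: 8)
  Token 10: 'warm' -> NEW (unique so far: 9)
  Token 11: 'with' -> NEW (unique so far: 10)
  Token 12: 'reads' -> NEW (unique so far: 11)
  Token 13: 'without' -> NEW (unique so far: 12)
Unique types: ('after', 'and', 'artist', 'desert', 'field', 'found', 'mountain', 'reads', 'runs', 'warm', 'with', 'without')
Vocabulary size: 12

12


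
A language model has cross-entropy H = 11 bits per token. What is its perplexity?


Perplexity formula: PP = 2^H
H = 11
PP = 2^11
PP = 2^11 = 2048

2048


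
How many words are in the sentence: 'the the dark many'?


Counting words by splitting on spaces:
  Word 1: 'the'
  Word 2: 'the'
  Word 3: 'dark'
  Word 4: 'many'
Total words: 4

4


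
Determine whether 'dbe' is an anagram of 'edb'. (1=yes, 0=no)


Sort characters of 'dbe': 'bde'
Sort characters of 'edb': 'bde'
Sorted forms match -> they ARE anagrams
Result: 1

1


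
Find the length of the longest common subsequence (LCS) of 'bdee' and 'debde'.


DP table for LCS of 'bdee' and 'debde':
       d  e  b  d  e
    0  0  0  0  0  0
  b 0  0  0  1  1  1
  d 0  1  1  1  2  2
  e 0  1  2  2  2  3
  e 0  1  2  2  2  3
LCS: 'bde'
LCS length = 3

3


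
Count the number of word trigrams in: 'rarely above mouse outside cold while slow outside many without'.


Word trigrams from [10] words:
  Trigram 1: (rarely above mouse)
  Trigram 2: (above mouse outside)
  Trigram 3: (mouse outside cold)
  Trigram 4: (outside cold while)
  Trigram 5: (cold while slow)
  Trigram 6: (while slow outside)
  Trigram 7: (slow outside many)
  Trigram 8: (outside many without)
Total word trigrams: 10 - 2 = 8

8


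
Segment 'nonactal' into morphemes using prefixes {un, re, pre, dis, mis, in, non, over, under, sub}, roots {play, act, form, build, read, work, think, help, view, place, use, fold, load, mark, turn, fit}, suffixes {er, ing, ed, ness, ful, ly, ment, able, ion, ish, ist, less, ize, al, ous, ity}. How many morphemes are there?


Segmenting 'nonactal' against the inventory:
  'non' -> prefix (morpheme 1)
  'act' -> root (morpheme 2)
  'al' -> suffix (morpheme 3)
Total morphemes: 3

3


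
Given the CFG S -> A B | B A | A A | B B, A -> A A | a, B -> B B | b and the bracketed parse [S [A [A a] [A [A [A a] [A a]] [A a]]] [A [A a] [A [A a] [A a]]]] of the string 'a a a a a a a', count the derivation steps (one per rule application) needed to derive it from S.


Every bracketed nonterminal node [X ...] in the tree is produced by exactly one rule application.
Reading the tree off as a leftmost derivation:
  Step 1: S  =>  A A   (applied S -> A A)
  Step 2: A A  =>  A A A   (applied A -> A A)
  Step 3: A A A  =>  a A A   (applied A -> a)
  Step 4: a A A  =>  a A A A   (applied A -> A A)
  Step 5: a A A A  =>  a A A A A   (applied A -> A A)
  Step 6: a A A A A  =>  a a A A A   (applied A -> a)
  Step 7: a a A A A  =>  a a a A A   (applied A -> a)
  Step 8: a a a A A  =>  a a a a A   (applied A -> a)
  Step 9: a a a a A  =>  a a a a A A   (applied A -> A A)
  Step 10: a a a a A A  =>  a a a a a A   (applied A -> a)
  Step 11: a a a a a A  =>  a a a a a A A   (applied A -> A A)
  Step 12: a a a a a A A  =>  a a a a a a A   (applied A -> a)
  Step 13: a a a a a a A  =>  a a a a a a a   (applied A -> a)
Final yield: a a a a a a a
Total rewrite steps: 13

13


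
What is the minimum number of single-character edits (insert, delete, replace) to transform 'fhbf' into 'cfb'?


Building DP table for s1='fhbf' (len 4) and s2='cfb' (len 3):
       c  f  b
    0  1  2  3
  f 1  1  1  2
  h 2  2  2  2
  b 3  3  3  2
  f 4  4  3  3
Edit distance = dp[4][3] = 3

3


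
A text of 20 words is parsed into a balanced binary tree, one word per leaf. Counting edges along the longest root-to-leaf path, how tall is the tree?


In a balanced binary tree with n leaves the deepest leaf is ceil(log2(n)) edges below the root.
log2(20) = 4.3219
ceil(4.3219) = 5
height (edges) = 5

5


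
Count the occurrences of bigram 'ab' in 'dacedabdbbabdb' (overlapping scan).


Scanning 'dacedabdbbabdb' for bigram 'ab':
  Position 0: 'da' -> no
  Position 1: 'ac' -> no
  Position 2: 'ce' -> no
  Position 3: 'ed' -> no
  Position 4: 'da' -> no
  Position 5: 'ab' -> MATCH
  Position 6: 'bd' -> no
  Position 7: 'db' -> no
  Position 8: 'bb' -> no
  Position 9: 'ba' -> no
  Position 10: 'ab' -> MATCH
  Position 11: 'bd' -> no
  Position 12: 'db' -> no
Total matches: 2

2


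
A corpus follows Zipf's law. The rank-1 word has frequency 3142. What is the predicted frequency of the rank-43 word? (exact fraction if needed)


Zipf's law: freq(rank) = f1 / rank
f1 = 3142, rank = 43
freq = 3142 / 43
GCD(3142, 43) = 1
Simplified: 3142/43

3142/43


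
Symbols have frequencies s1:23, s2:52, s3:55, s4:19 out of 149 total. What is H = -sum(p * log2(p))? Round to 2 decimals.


Computing entropy H = -sum(p_i * log2(p_i)):
  s1: p = 23/149 = 0.1544, -p*log2(p) = 0.4161
  s2: p = 52/149 = 0.3490, -p*log2(p) = 0.5300
  s3: p = 55/149 = 0.3691, -p*log2(p) = 0.5307
  s4: p = 19/149 = 0.1275, -p*log2(p) = 0.3789
H = sum of terms = 1.8557
Rounded to 2 decimals: 1.86

1.86


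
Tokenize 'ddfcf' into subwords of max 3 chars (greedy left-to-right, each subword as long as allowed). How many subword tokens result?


'ddfcf' has 5 characters.
Chunking with max size 3:
  Chunk 1: 'ddf' (positions 0-2)
  Chunk 2: 'cf' (positions 3-4)
Total chunks: ceil(5 / 3) = 2

2


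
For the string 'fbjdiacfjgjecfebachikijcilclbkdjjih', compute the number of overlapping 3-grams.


String 'fbjdiacfjgjecfebachikijcilclbkdjjih' has length L = 35.
Number of overlapping n-grams = L - n + 1
Substituting: 35 - 3 + 1 = 33

33


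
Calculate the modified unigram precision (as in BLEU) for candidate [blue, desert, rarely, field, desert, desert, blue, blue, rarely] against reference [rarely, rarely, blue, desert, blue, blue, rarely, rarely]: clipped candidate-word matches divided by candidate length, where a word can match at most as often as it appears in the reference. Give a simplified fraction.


Reference word counts: {'blue': 3, 'desert': 1, 'rarely': 4}
Checking each candidate word (with clipping):
  'blue' -> in reference (ref count 3, used 1/3) -> match (matches: 1)
  'desert' -> in reference (ref count 1, used 1/1) -> match (matches: 2)
  'rarely' -> in reference (ref count 4, used 1/4) -> match (matches: 3)
  'field' -> not in reference -> no match (matches: 3)
  'desert' -> ref count 1 already used up (1/1) -> clipped, no match (matches: 3)
  'desert' -> ref count 1 already used up (1/1) -> clipped, no match (matches: 3)
  'blue' -> in reference (ref count 3, used 2/3) -> match (matches: 4)
  'blue' -> in reference (ref count 3, used 3/3) -> match (matches: 5)
  'rarely' -> in reference (ref count 4, used 2/4) -> match (matches: 6)
Clipped matches: 6, Candidate length: 9
Precision = 6/9 = 2/3

2/3


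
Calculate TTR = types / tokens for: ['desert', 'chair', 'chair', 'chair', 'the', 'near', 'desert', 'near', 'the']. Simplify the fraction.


Tokens: 9
Unique types: ('chair', 'desert', 'near', 'the') = 4
TTR = 4/9
Already in lowest terms.

4/9


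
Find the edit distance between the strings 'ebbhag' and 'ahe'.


Building DP table for s1='ebbhag' (len 6) and s2='ahe' (len 3):
       a  h  e
    0  1  2  3
  e 1  1  2  2
  b 2  2  2  3
  b 3  3  3  3
  h 4  4  3  4
  a 5  4  4  4
  g 6  5  5  5
Edit distance = dp[6][3] = 5

5


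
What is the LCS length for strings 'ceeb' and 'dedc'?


DP table for LCS of 'ceeb' and 'dedc':
       d  e  d  c
    0  0  0  0  0
  c 0  0  0  0  1
  e 0  0  1  1  1
  e 0  0  1  1  1
  b 0  0  1  1  1
LCS: 'c'
LCS length = 1

1
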